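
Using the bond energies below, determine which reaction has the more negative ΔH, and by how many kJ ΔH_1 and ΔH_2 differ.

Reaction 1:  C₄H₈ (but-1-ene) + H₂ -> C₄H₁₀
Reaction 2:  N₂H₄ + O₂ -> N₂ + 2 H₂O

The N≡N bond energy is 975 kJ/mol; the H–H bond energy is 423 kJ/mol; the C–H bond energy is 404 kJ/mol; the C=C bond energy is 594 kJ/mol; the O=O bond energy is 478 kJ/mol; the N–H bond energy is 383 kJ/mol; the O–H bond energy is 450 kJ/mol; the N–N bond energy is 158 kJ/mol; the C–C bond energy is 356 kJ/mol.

Reaction 1:
  Bonds broken (reactants):
    C–C: 2 × 356 = 712
    C–H: 8 × 404 = 3232
    C=C: 1 × 594 = 594
    H–H: 1 × 423 = 423
    Σ(broken) = 4961 kJ
  Bonds formed (products):
    C–C: 3 × 356 = 1068
    C–H: 10 × 404 = 4040
    Σ(formed) = 5108 kJ
  ΔH_1 = 4961 − 5108 = −147 kJ
Reaction 2:
  Bonds broken (reactants):
    N–H: 4 × 383 = 1532
    N–N: 1 × 158 = 158
    O=O: 1 × 478 = 478
    Σ(broken) = 2168 kJ
  Bonds formed (products):
    N≡N: 1 × 975 = 975
    O–H: 4 × 450 = 1800
    Σ(formed) = 2775 kJ
  ΔH_2 = 2168 − 2775 = −607 kJ
ΔH_1 − ΔH_2 = +460 kJ, so reaction 2 has the more negative ΔH; |ΔH_1 − ΔH_2| = 460 kJ.

Reaction 2, by 460 kJ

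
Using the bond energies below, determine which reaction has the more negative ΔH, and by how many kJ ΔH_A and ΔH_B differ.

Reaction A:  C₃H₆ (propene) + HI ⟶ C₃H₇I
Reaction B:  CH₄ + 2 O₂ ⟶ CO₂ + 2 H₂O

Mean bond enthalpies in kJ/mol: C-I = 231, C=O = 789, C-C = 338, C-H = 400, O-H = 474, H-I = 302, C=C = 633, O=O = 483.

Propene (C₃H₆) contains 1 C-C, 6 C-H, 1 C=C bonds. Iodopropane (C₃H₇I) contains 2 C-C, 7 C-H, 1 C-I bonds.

Reaction B, by 874 kJ

Reaction A:
  Bonds broken (reactants):
    C-C: 1 × 338 = 338
    C-H: 6 × 400 = 2400
    C=C: 1 × 633 = 633
    H-I: 1 × 302 = 302
    Σ(broken) = 3673 kJ
  Bonds formed (products):
    C-C: 2 × 338 = 676
    C-H: 7 × 400 = 2800
    C-I: 1 × 231 = 231
    Σ(formed) = 3707 kJ
  ΔH_A = 3673 − 3707 = −34 kJ
Reaction B:
  Bonds broken (reactants):
    C-H: 4 × 400 = 1600
    O=O: 2 × 483 = 966
    Σ(broken) = 2566 kJ
  Bonds formed (products):
    C=O: 2 × 789 = 1578
    O-H: 4 × 474 = 1896
    Σ(formed) = 3474 kJ
  ΔH_B = 2566 − 3474 = −908 kJ
ΔH_A − ΔH_B = +874 kJ, so reaction B has the more negative ΔH; |ΔH_A − ΔH_B| = 874 kJ.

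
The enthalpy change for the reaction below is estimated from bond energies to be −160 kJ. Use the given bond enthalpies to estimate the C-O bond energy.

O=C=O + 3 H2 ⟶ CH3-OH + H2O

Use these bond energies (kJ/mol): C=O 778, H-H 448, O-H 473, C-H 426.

D(C-O) ≈ 363 kJ/mol

Let D be the C-O bond energy.
Σ(broken) = 2×778 + 3×448 = 2900
Σ(formed) = 3×426 + 1×D + 3×473 = 2697 + D
ΔH = Σ(broken) − Σ(formed) = (2900) − (2697 + D) = +203 − D
Setting this equal to −160 kJ gives D = 363 kJ/mol.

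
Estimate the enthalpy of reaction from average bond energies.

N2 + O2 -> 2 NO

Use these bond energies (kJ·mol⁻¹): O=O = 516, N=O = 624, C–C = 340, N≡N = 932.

Bonds broken (reactants):
  N≡N: 1 × 932 = 932
  O=O: 1 × 516 = 516
  Σ(broken) = 1448 kJ
Bonds formed (products):
  N=O: 2 × 624 = 1248
  Σ(formed) = 1248 kJ
ΔH = Σ(broken) − Σ(formed) = 1448 − 1248 = +200 kJ

ΔH ≈ +200 kJ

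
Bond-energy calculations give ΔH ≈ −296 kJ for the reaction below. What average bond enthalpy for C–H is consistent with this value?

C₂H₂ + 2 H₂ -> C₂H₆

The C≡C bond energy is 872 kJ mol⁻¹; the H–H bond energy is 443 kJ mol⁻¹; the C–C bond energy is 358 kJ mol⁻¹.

Let D be the C–H bond energy.
Σ(broken) = 1×872 + 2×D + 2×443 = 1758 + 2D
Σ(formed) = 1×358 + 6×D = 358 + 6D
ΔH = Σ(broken) − Σ(formed) = (1758 + 2D) − (358 + 6D) = +1400 − 4D
Setting this equal to −296 kJ gives 4D = 1696, so D = 424 kJ/mol.

D(C–H) ≈ 424 kJ/mol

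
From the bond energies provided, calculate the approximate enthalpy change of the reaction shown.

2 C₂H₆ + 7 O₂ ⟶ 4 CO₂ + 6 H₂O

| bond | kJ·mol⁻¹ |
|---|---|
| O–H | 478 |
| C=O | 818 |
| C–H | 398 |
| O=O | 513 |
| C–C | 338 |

ΔH ≈ −3237 kJ

Bonds broken (reactants):
  C–C: 2 × 338 = 676
  C–H: 12 × 398 = 4776
  O=O: 7 × 513 = 3591
  Σ(broken) = 9043 kJ
Bonds formed (products):
  C=O: 8 × 818 = 6544
  O–H: 12 × 478 = 5736
  Σ(formed) = 12280 kJ
ΔH = Σ(broken) − Σ(formed) = 9043 − 12280 = −3237 kJ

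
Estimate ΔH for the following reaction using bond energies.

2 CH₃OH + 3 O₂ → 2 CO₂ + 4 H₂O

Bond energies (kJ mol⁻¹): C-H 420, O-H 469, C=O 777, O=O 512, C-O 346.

Bonds broken (reactants):
  C-H: 6 × 420 = 2520
  C-O: 2 × 346 = 692
  O-H: 2 × 469 = 938
  O=O: 3 × 512 = 1536
  Σ(broken) = 5686 kJ
Bonds formed (products):
  C=O: 4 × 777 = 3108
  O-H: 8 × 469 = 3752
  Σ(formed) = 6860 kJ
ΔH = Σ(broken) − Σ(formed) = 5686 − 6860 = −1174 kJ

ΔH ≈ −1174 kJ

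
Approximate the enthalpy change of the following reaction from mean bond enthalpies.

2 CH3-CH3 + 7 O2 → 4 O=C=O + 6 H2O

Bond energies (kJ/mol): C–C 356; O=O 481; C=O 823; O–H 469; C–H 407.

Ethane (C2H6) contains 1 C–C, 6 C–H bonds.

Bonds broken (reactants):
  C–C: 2 × 356 = 712
  C–H: 12 × 407 = 4884
  O=O: 7 × 481 = 3367
  Σ(broken) = 8963 kJ
Bonds formed (products):
  C=O: 8 × 823 = 6584
  O–H: 12 × 469 = 5628
  Σ(formed) = 12212 kJ
ΔH = Σ(broken) − Σ(formed) = 8963 − 12212 = −3249 kJ

ΔH ≈ −3249 kJ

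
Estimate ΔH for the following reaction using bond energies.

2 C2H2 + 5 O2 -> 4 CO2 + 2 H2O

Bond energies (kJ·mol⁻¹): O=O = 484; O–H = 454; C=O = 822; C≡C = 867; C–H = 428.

ΔH ≈ −2526 kJ

Bonds broken (reactants):
  C≡C: 2 × 867 = 1734
  C–H: 4 × 428 = 1712
  O=O: 5 × 484 = 2420
  Σ(broken) = 5866 kJ
Bonds formed (products):
  C=O: 8 × 822 = 6576
  O–H: 4 × 454 = 1816
  Σ(formed) = 8392 kJ
ΔH = Σ(broken) − Σ(formed) = 5866 − 8392 = −2526 kJ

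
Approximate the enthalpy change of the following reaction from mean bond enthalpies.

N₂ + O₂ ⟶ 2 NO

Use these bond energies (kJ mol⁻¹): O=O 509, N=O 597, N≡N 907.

ΔH ≈ +222 kJ

Bonds broken (reactants):
  N≡N: 1 × 907 = 907
  O=O: 1 × 509 = 509
  Σ(broken) = 1416 kJ
Bonds formed (products):
  N=O: 2 × 597 = 1194
  Σ(formed) = 1194 kJ
ΔH = Σ(broken) − Σ(formed) = 1416 − 1194 = +222 kJ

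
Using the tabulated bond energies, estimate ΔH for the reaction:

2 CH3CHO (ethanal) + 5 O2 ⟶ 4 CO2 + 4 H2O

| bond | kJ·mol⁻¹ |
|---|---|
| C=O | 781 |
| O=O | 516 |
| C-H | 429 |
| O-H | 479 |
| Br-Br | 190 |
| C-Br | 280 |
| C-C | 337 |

ΔH ≈ −1832 kJ

Bonds broken (reactants):
  C-C: 2 × 337 = 674
  C-H: 8 × 429 = 3432
  C=O: 2 × 781 = 1562
  O=O: 5 × 516 = 2580
  Σ(broken) = 8248 kJ
Bonds formed (products):
  C=O: 8 × 781 = 6248
  O-H: 8 × 479 = 3832
  Σ(formed) = 10080 kJ
ΔH = Σ(broken) − Σ(formed) = 8248 − 10080 = −1832 kJ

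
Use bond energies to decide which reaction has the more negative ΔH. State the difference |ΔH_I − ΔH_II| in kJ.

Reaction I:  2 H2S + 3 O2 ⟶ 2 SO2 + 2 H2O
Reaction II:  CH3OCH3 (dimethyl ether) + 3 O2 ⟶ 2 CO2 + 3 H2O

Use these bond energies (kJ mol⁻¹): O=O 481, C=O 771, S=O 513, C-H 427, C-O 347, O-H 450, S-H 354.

Reaction II, by 92 kJ

Reaction I:
  Bonds broken (reactants):
    O=O: 3 × 481 = 1443
    S-H: 4 × 354 = 1416
    Σ(broken) = 2859 kJ
  Bonds formed (products):
    O-H: 4 × 450 = 1800
    S=O: 4 × 513 = 2052
    Σ(formed) = 3852 kJ
  ΔH_I = 2859 − 3852 = −993 kJ
Reaction II:
  Bonds broken (reactants):
    C-H: 6 × 427 = 2562
    C-O: 2 × 347 = 694
    O=O: 3 × 481 = 1443
    Σ(broken) = 4699 kJ
  Bonds formed (products):
    C=O: 4 × 771 = 3084
    O-H: 6 × 450 = 2700
    Σ(formed) = 5784 kJ
  ΔH_II = 4699 − 5784 = −1085 kJ
ΔH_I − ΔH_II = +92 kJ, so reaction II has the more negative ΔH; |ΔH_I − ΔH_II| = 92 kJ.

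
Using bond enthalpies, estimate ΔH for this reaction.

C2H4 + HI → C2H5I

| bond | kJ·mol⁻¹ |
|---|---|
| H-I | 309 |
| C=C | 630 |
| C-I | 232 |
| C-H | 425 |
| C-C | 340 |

ΔH ≈ −58 kJ

Bonds broken (reactants):
  C-H: 4 × 425 = 1700
  C=C: 1 × 630 = 630
  H-I: 1 × 309 = 309
  Σ(broken) = 2639 kJ
Bonds formed (products):
  C-C: 1 × 340 = 340
  C-H: 5 × 425 = 2125
  C-I: 1 × 232 = 232
  Σ(formed) = 2697 kJ
ΔH = Σ(broken) − Σ(formed) = 2639 − 2697 = −58 kJ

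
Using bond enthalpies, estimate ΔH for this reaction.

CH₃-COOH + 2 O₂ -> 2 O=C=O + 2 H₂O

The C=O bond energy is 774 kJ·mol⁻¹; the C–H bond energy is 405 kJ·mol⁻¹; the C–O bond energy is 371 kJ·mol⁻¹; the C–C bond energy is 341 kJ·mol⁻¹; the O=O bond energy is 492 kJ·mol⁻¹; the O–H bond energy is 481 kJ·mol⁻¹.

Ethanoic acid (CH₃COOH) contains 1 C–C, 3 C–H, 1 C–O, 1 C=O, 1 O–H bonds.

ΔH ≈ −854 kJ

Bonds broken (reactants):
  C–C: 1 × 341 = 341
  C–H: 3 × 405 = 1215
  C–O: 1 × 371 = 371
  C=O: 1 × 774 = 774
  O–H: 1 × 481 = 481
  O=O: 2 × 492 = 984
  Σ(broken) = 4166 kJ
Bonds formed (products):
  C=O: 4 × 774 = 3096
  O–H: 4 × 481 = 1924
  Σ(formed) = 5020 kJ
ΔH = Σ(broken) − Σ(formed) = 4166 − 5020 = −854 kJ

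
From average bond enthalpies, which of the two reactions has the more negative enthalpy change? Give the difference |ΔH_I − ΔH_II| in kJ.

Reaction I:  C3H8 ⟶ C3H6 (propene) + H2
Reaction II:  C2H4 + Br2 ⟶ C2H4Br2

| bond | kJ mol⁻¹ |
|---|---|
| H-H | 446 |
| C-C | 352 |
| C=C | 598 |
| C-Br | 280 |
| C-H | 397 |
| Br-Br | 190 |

Reaction II, by 226 kJ

Reaction I:
  Bonds broken (reactants):
    C-C: 2 × 352 = 704
    C-H: 8 × 397 = 3176
    Σ(broken) = 3880 kJ
  Bonds formed (products):
    C-C: 1 × 352 = 352
    C-H: 6 × 397 = 2382
    C=C: 1 × 598 = 598
    H-H: 1 × 446 = 446
    Σ(formed) = 3778 kJ
  ΔH_I = 3880 − 3778 = +102 kJ
Reaction II:
  Bonds broken (reactants):
    Br-Br: 1 × 190 = 190
    C-H: 4 × 397 = 1588
    C=C: 1 × 598 = 598
    Σ(broken) = 2376 kJ
  Bonds formed (products):
    C-Br: 2 × 280 = 560
    C-C: 1 × 352 = 352
    C-H: 4 × 397 = 1588
    Σ(formed) = 2500 kJ
  ΔH_II = 2376 − 2500 = −124 kJ
ΔH_I − ΔH_II = +226 kJ, so reaction II has the more negative ΔH; |ΔH_I − ΔH_II| = 226 kJ.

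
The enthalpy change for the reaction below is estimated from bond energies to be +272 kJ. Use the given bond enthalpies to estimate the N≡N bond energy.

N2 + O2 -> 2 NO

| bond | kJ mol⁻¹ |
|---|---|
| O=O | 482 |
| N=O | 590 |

D(N≡N) ≈ 970 kJ/mol

Let D be the N≡N bond energy.
Σ(broken) = 1×D + 1×482 = 482 + D
Σ(formed) = 2×590 = 1180
ΔH = Σ(broken) − Σ(formed) = (482 + D) − (1180) = −698 + D
Setting this equal to +272 kJ gives D = 970 kJ/mol.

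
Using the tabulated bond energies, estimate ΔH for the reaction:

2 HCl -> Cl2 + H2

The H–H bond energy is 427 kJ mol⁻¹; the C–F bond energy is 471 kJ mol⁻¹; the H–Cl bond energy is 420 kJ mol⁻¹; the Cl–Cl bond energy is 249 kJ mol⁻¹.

ΔH ≈ +164 kJ

Bonds broken (reactants):
  H–Cl: 2 × 420 = 840
  Σ(broken) = 840 kJ
Bonds formed (products):
  Cl–Cl: 1 × 249 = 249
  H–H: 1 × 427 = 427
  Σ(formed) = 676 kJ
ΔH = Σ(broken) − Σ(formed) = 840 − 676 = +164 kJ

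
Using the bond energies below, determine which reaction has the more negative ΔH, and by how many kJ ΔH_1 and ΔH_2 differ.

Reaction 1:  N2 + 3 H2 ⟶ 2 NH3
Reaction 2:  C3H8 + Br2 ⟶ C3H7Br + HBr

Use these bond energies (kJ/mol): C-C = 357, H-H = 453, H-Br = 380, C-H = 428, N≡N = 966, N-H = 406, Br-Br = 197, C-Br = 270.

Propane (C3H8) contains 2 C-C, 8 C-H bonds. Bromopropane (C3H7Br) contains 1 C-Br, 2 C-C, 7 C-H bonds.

Reaction 1:
  Bonds broken (reactants):
    H-H: 3 × 453 = 1359
    N≡N: 1 × 966 = 966
    Σ(broken) = 2325 kJ
  Bonds formed (products):
    N-H: 6 × 406 = 2436
    Σ(formed) = 2436 kJ
  ΔH_1 = 2325 − 2436 = −111 kJ
Reaction 2:
  Bonds broken (reactants):
    Br-Br: 1 × 197 = 197
    C-C: 2 × 357 = 714
    C-H: 8 × 428 = 3424
    Σ(broken) = 4335 kJ
  Bonds formed (products):
    C-Br: 1 × 270 = 270
    C-C: 2 × 357 = 714
    C-H: 7 × 428 = 2996
    H-Br: 1 × 380 = 380
    Σ(formed) = 4360 kJ
  ΔH_2 = 4335 − 4360 = −25 kJ
ΔH_1 − ΔH_2 = −86 kJ, so reaction 1 has the more negative ΔH; |ΔH_1 − ΔH_2| = 86 kJ.

Reaction 1, by 86 kJ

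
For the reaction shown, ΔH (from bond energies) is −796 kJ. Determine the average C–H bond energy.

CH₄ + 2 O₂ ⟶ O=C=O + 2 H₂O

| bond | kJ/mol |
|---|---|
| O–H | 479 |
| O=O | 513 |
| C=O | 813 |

D(C–H) ≈ 430 kJ/mol

Let D be the C–H bond energy.
Σ(broken) = 4×D + 2×513 = 1026 + 4D
Σ(formed) = 2×813 + 4×479 = 3542
ΔH = Σ(broken) − Σ(formed) = (1026 + 4D) − (3542) = −2516 + 4D
Setting this equal to −796 kJ gives 4D = 1720, so D = 430 kJ/mol.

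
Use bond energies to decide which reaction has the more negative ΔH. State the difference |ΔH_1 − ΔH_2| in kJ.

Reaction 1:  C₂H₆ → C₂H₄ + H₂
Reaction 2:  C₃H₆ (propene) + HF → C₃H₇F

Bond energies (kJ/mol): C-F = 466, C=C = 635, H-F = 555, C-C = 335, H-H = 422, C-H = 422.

Reaction 2, by 155 kJ

Reaction 1:
  Bonds broken (reactants):
    C-C: 1 × 335 = 335
    C-H: 6 × 422 = 2532
    Σ(broken) = 2867 kJ
  Bonds formed (products):
    C-H: 4 × 422 = 1688
    C=C: 1 × 635 = 635
    H-H: 1 × 422 = 422
    Σ(formed) = 2745 kJ
  ΔH_1 = 2867 − 2745 = +122 kJ
Reaction 2:
  Bonds broken (reactants):
    C-C: 1 × 335 = 335
    C-H: 6 × 422 = 2532
    C=C: 1 × 635 = 635
    H-F: 1 × 555 = 555
    Σ(broken) = 4057 kJ
  Bonds formed (products):
    C-C: 2 × 335 = 670
    C-F: 1 × 466 = 466
    C-H: 7 × 422 = 2954
    Σ(formed) = 4090 kJ
  ΔH_2 = 4057 − 4090 = −33 kJ
ΔH_1 − ΔH_2 = +155 kJ, so reaction 2 has the more negative ΔH; |ΔH_1 − ΔH_2| = 155 kJ.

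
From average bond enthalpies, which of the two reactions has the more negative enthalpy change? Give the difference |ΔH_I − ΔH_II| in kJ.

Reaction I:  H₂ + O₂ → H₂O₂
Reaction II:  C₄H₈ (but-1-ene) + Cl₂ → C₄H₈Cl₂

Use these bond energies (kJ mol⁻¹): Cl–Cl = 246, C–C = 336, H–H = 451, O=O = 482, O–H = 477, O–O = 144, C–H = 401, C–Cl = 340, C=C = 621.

Reaction I:
  Bonds broken (reactants):
    H–H: 1 × 451 = 451
    O=O: 1 × 482 = 482
    Σ(broken) = 933 kJ
  Bonds formed (products):
    O–H: 2 × 477 = 954
    O–O: 1 × 144 = 144
    Σ(formed) = 1098 kJ
  ΔH_I = 933 − 1098 = −165 kJ
Reaction II:
  Bonds broken (reactants):
    C–C: 2 × 336 = 672
    C–H: 8 × 401 = 3208
    C=C: 1 × 621 = 621
    Cl–Cl: 1 × 246 = 246
    Σ(broken) = 4747 kJ
  Bonds formed (products):
    C–C: 3 × 336 = 1008
    C–Cl: 2 × 340 = 680
    C–H: 8 × 401 = 3208
    Σ(formed) = 4896 kJ
  ΔH_II = 4747 − 4896 = −149 kJ
ΔH_I − ΔH_II = −16 kJ, so reaction I has the more negative ΔH; |ΔH_I − ΔH_II| = 16 kJ.

Reaction I, by 16 kJ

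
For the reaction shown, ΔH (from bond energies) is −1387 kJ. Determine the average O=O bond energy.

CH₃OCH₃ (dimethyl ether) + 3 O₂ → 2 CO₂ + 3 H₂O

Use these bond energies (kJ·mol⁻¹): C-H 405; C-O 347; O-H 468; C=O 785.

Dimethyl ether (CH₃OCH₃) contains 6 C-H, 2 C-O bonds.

Let D be the O=O bond energy.
Σ(broken) = 6×405 + 2×347 + 3×D = 3124 + 3D
Σ(formed) = 4×785 + 6×468 = 5948
ΔH = Σ(broken) − Σ(formed) = (3124 + 3D) − (5948) = −2824 + 3D
Setting this equal to −1387 kJ gives 3D = 1437, so D = 479 kJ/mol.

D(O=O) ≈ 479 kJ/mol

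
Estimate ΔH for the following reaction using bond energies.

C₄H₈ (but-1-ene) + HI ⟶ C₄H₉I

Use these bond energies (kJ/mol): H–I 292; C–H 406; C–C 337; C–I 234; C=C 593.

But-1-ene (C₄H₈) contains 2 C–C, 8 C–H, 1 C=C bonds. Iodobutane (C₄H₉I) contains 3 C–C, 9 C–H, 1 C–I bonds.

Bonds broken (reactants):
  C–C: 2 × 337 = 674
  C–H: 8 × 406 = 3248
  C=C: 1 × 593 = 593
  H–I: 1 × 292 = 292
  Σ(broken) = 4807 kJ
Bonds formed (products):
  C–C: 3 × 337 = 1011
  C–H: 9 × 406 = 3654
  C–I: 1 × 234 = 234
  Σ(formed) = 4899 kJ
ΔH = Σ(broken) − Σ(formed) = 4807 − 4899 = −92 kJ

ΔH ≈ −92 kJ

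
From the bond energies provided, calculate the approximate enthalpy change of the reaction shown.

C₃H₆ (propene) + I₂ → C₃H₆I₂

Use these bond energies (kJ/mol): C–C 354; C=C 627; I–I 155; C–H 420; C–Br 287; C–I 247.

ΔH ≈ −66 kJ

Bonds broken (reactants):
  C–C: 1 × 354 = 354
  C–H: 6 × 420 = 2520
  C=C: 1 × 627 = 627
  I–I: 1 × 155 = 155
  Σ(broken) = 3656 kJ
Bonds formed (products):
  C–C: 2 × 354 = 708
  C–H: 6 × 420 = 2520
  C–I: 2 × 247 = 494
  Σ(formed) = 3722 kJ
ΔH = Σ(broken) − Σ(formed) = 3656 − 3722 = −66 kJ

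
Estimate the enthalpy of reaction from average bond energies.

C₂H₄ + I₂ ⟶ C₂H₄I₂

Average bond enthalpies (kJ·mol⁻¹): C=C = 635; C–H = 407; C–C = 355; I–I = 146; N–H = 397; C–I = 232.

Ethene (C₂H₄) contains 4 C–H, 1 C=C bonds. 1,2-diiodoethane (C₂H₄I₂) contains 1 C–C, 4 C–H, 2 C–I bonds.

Bonds broken (reactants):
  C–H: 4 × 407 = 1628
  C=C: 1 × 635 = 635
  I–I: 1 × 146 = 146
  Σ(broken) = 2409 kJ
Bonds formed (products):
  C–C: 1 × 355 = 355
  C–H: 4 × 407 = 1628
  C–I: 2 × 232 = 464
  Σ(formed) = 2447 kJ
ΔH = Σ(broken) − Σ(formed) = 2409 − 2447 = −38 kJ

ΔH ≈ −38 kJ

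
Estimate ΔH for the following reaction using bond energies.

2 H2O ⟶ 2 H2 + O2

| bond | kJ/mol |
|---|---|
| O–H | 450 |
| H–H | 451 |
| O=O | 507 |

Bonds broken (reactants):
  O–H: 4 × 450 = 1800
  Σ(broken) = 1800 kJ
Bonds formed (products):
  H–H: 2 × 451 = 902
  O=O: 1 × 507 = 507
  Σ(formed) = 1409 kJ
ΔH = Σ(broken) − Σ(formed) = 1800 − 1409 = +391 kJ

ΔH ≈ +391 kJ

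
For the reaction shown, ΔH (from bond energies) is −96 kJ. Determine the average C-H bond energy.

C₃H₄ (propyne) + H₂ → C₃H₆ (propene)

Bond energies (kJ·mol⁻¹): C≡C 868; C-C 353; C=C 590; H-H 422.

D(C-H) ≈ 398 kJ/mol

Let D be the C-H bond energy.
Σ(broken) = 1×868 + 1×353 + 4×D + 1×422 = 1643 + 4D
Σ(formed) = 1×353 + 6×D + 1×590 = 943 + 6D
ΔH = Σ(broken) − Σ(formed) = (1643 + 4D) − (943 + 6D) = +700 − 2D
Setting this equal to −96 kJ gives 2D = 796, so D = 398 kJ/mol.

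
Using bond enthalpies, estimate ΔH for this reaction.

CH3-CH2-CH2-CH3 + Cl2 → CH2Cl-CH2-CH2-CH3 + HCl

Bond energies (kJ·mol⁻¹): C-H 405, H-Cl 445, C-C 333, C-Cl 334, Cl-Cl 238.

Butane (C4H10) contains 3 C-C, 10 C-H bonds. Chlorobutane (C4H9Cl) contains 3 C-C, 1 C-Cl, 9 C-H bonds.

ΔH ≈ −136 kJ

Bonds broken (reactants):
  C-C: 3 × 333 = 999
  C-H: 10 × 405 = 4050
  Cl-Cl: 1 × 238 = 238
  Σ(broken) = 5287 kJ
Bonds formed (products):
  C-C: 3 × 333 = 999
  C-Cl: 1 × 334 = 334
  C-H: 9 × 405 = 3645
  H-Cl: 1 × 445 = 445
  Σ(formed) = 5423 kJ
ΔH = Σ(broken) − Σ(formed) = 5287 − 5423 = −136 kJ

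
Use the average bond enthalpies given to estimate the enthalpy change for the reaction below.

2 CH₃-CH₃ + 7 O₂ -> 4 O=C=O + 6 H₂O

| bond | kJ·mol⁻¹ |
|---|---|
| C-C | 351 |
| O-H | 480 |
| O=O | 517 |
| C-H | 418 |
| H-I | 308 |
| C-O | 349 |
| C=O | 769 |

ΔH ≈ −2575 kJ

Bonds broken (reactants):
  C-C: 2 × 351 = 702
  C-H: 12 × 418 = 5016
  O=O: 7 × 517 = 3619
  Σ(broken) = 9337 kJ
Bonds formed (products):
  C=O: 8 × 769 = 6152
  O-H: 12 × 480 = 5760
  Σ(formed) = 11912 kJ
ΔH = Σ(broken) − Σ(formed) = 9337 − 11912 = −2575 kJ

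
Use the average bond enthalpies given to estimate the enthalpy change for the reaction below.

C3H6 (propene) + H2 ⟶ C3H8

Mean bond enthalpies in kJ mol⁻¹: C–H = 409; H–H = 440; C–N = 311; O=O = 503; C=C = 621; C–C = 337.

ΔH ≈ −94 kJ

Bonds broken (reactants):
  C–C: 1 × 337 = 337
  C–H: 6 × 409 = 2454
  C=C: 1 × 621 = 621
  H–H: 1 × 440 = 440
  Σ(broken) = 3852 kJ
Bonds formed (products):
  C–C: 2 × 337 = 674
  C–H: 8 × 409 = 3272
  Σ(formed) = 3946 kJ
ΔH = Σ(broken) − Σ(formed) = 3852 − 3946 = −94 kJ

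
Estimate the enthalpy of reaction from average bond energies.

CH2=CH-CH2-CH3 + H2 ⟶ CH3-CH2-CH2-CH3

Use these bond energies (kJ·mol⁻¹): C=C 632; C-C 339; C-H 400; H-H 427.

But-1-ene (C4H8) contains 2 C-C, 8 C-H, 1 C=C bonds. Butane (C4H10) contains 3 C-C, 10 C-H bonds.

ΔH ≈ −80 kJ

Bonds broken (reactants):
  C-C: 2 × 339 = 678
  C-H: 8 × 400 = 3200
  C=C: 1 × 632 = 632
  H-H: 1 × 427 = 427
  Σ(broken) = 4937 kJ
Bonds formed (products):
  C-C: 3 × 339 = 1017
  C-H: 10 × 400 = 4000
  Σ(formed) = 5017 kJ
ΔH = Σ(broken) − Σ(formed) = 4937 − 5017 = −80 kJ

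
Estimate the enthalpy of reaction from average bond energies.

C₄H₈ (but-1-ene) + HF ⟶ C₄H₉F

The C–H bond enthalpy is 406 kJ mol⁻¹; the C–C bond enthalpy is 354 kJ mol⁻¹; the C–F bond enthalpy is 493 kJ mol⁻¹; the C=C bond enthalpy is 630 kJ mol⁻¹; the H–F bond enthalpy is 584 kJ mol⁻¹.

ΔH ≈ −39 kJ

Bonds broken (reactants):
  C–C: 2 × 354 = 708
  C–H: 8 × 406 = 3248
  C=C: 1 × 630 = 630
  H–F: 1 × 584 = 584
  Σ(broken) = 5170 kJ
Bonds formed (products):
  C–C: 3 × 354 = 1062
  C–F: 1 × 493 = 493
  C–H: 9 × 406 = 3654
  Σ(formed) = 5209 kJ
ΔH = Σ(broken) − Σ(formed) = 5170 − 5209 = −39 kJ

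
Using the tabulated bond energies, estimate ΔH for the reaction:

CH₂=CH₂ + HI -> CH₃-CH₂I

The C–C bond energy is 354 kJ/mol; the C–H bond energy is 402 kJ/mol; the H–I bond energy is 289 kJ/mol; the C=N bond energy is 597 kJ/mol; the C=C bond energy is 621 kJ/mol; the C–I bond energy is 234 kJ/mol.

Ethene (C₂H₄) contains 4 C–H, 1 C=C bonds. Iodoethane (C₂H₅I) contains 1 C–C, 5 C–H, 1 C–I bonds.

Bonds broken (reactants):
  C–H: 4 × 402 = 1608
  C=C: 1 × 621 = 621
  H–I: 1 × 289 = 289
  Σ(broken) = 2518 kJ
Bonds formed (products):
  C–C: 1 × 354 = 354
  C–H: 5 × 402 = 2010
  C–I: 1 × 234 = 234
  Σ(formed) = 2598 kJ
ΔH = Σ(broken) − Σ(formed) = 2518 − 2598 = −80 kJ

ΔH ≈ −80 kJ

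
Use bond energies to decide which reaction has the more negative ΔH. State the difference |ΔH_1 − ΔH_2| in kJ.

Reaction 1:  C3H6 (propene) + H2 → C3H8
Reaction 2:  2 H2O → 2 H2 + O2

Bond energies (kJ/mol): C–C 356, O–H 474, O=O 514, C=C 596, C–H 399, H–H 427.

Reaction 1, by 659 kJ

Reaction 1:
  Bonds broken (reactants):
    C–C: 1 × 356 = 356
    C–H: 6 × 399 = 2394
    C=C: 1 × 596 = 596
    H–H: 1 × 427 = 427
    Σ(broken) = 3773 kJ
  Bonds formed (products):
    C–C: 2 × 356 = 712
    C–H: 8 × 399 = 3192
    Σ(formed) = 3904 kJ
  ΔH_1 = 3773 − 3904 = −131 kJ
Reaction 2:
  Bonds broken (reactants):
    O–H: 4 × 474 = 1896
    Σ(broken) = 1896 kJ
  Bonds formed (products):
    H–H: 2 × 427 = 854
    O=O: 1 × 514 = 514
    Σ(formed) = 1368 kJ
  ΔH_2 = 1896 − 1368 = +528 kJ
ΔH_1 − ΔH_2 = −659 kJ, so reaction 1 has the more negative ΔH; |ΔH_1 − ΔH_2| = 659 kJ.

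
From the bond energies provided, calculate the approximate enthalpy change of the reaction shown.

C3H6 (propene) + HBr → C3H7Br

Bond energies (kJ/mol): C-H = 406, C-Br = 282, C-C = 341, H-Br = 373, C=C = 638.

ΔH ≈ −18 kJ

Bonds broken (reactants):
  C-C: 1 × 341 = 341
  C-H: 6 × 406 = 2436
  C=C: 1 × 638 = 638
  H-Br: 1 × 373 = 373
  Σ(broken) = 3788 kJ
Bonds formed (products):
  C-Br: 1 × 282 = 282
  C-C: 2 × 341 = 682
  C-H: 7 × 406 = 2842
  Σ(formed) = 3806 kJ
ΔH = Σ(broken) − Σ(formed) = 3788 − 3806 = −18 kJ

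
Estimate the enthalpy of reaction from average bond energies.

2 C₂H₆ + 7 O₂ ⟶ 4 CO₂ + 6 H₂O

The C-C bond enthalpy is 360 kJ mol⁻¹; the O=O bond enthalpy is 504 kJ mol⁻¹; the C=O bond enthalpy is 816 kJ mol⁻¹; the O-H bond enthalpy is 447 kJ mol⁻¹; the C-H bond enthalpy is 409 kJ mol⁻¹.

Bonds broken (reactants):
  C-C: 2 × 360 = 720
  C-H: 12 × 409 = 4908
  O=O: 7 × 504 = 3528
  Σ(broken) = 9156 kJ
Bonds formed (products):
  C=O: 8 × 816 = 6528
  O-H: 12 × 447 = 5364
  Σ(formed) = 11892 kJ
ΔH = Σ(broken) − Σ(formed) = 9156 − 11892 = −2736 kJ

ΔH ≈ −2736 kJ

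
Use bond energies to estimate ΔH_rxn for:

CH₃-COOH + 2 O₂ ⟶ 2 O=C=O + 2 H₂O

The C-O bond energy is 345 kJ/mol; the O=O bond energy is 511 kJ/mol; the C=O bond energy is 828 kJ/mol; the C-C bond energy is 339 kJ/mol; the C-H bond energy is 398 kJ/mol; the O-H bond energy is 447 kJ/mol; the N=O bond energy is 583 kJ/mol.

ΔH ≈ −925 kJ

Bonds broken (reactants):
  C-C: 1 × 339 = 339
  C-H: 3 × 398 = 1194
  C-O: 1 × 345 = 345
  C=O: 1 × 828 = 828
  O-H: 1 × 447 = 447
  O=O: 2 × 511 = 1022
  Σ(broken) = 4175 kJ
Bonds formed (products):
  C=O: 4 × 828 = 3312
  O-H: 4 × 447 = 1788
  Σ(formed) = 5100 kJ
ΔH = Σ(broken) − Σ(formed) = 4175 − 5100 = −925 kJ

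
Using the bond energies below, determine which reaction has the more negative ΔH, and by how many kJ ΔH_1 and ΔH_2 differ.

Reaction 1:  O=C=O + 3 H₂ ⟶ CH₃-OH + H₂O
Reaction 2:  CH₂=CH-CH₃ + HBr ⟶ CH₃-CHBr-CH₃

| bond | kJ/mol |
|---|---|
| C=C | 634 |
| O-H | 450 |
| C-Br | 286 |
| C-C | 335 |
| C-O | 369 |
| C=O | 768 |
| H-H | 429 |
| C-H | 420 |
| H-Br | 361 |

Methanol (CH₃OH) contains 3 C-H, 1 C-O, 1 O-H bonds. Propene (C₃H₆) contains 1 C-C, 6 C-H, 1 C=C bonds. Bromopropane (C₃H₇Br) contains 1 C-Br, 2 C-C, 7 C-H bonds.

Reaction 1:
  Bonds broken (reactants):
    C=O: 2 × 768 = 1536
    H-H: 3 × 429 = 1287
    Σ(broken) = 2823 kJ
  Bonds formed (products):
    C-H: 3 × 420 = 1260
    C-O: 1 × 369 = 369
    O-H: 3 × 450 = 1350
    Σ(formed) = 2979 kJ
  ΔH_1 = 2823 − 2979 = −156 kJ
Reaction 2:
  Bonds broken (reactants):
    C-C: 1 × 335 = 335
    C-H: 6 × 420 = 2520
    C=C: 1 × 634 = 634
    H-Br: 1 × 361 = 361
    Σ(broken) = 3850 kJ
  Bonds formed (products):
    C-Br: 1 × 286 = 286
    C-C: 2 × 335 = 670
    C-H: 7 × 420 = 2940
    Σ(formed) = 3896 kJ
  ΔH_2 = 3850 − 3896 = −46 kJ
ΔH_1 − ΔH_2 = −110 kJ, so reaction 1 has the more negative ΔH; |ΔH_1 − ΔH_2| = 110 kJ.

Reaction 1, by 110 kJ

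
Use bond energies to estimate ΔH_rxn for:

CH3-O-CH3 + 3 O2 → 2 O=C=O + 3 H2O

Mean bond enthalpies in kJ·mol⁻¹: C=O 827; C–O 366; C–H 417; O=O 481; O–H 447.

Bonds broken (reactants):
  C–H: 6 × 417 = 2502
  C–O: 2 × 366 = 732
  O=O: 3 × 481 = 1443
  Σ(broken) = 4677 kJ
Bonds formed (products):
  C=O: 4 × 827 = 3308
  O–H: 6 × 447 = 2682
  Σ(formed) = 5990 kJ
ΔH = Σ(broken) − Σ(formed) = 4677 − 5990 = −1313 kJ

ΔH ≈ −1313 kJ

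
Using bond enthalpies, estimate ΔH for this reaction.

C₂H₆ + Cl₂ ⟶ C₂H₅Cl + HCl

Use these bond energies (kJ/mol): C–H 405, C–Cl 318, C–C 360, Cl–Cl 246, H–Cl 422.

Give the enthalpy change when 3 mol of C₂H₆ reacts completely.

Bonds broken (reactants):
  C–C: 1 × 360 = 360
  C–H: 6 × 405 = 2430
  Cl–Cl: 1 × 246 = 246
  Σ(broken) = 3036 kJ
Bonds formed (products):
  C–C: 1 × 360 = 360
  C–Cl: 1 × 318 = 318
  C–H: 5 × 405 = 2025
  H–Cl: 1 × 422 = 422
  Σ(formed) = 3125 kJ
ΔH = Σ(broken) − Σ(formed) = 3036 − 3125 = −89 kJ
For 3× the reaction as written: 3 × (−89) = −267 kJ

ΔH = −267 kJ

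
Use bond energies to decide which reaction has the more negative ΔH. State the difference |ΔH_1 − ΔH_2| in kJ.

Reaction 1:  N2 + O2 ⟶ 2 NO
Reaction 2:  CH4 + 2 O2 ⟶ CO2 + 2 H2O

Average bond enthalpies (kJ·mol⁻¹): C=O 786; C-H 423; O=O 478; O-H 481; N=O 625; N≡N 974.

Reaction 1:
  Bonds broken (reactants):
    N≡N: 1 × 974 = 974
    O=O: 1 × 478 = 478
    Σ(broken) = 1452 kJ
  Bonds formed (products):
    N=O: 2 × 625 = 1250
    Σ(formed) = 1250 kJ
  ΔH_1 = 1452 − 1250 = +202 kJ
Reaction 2:
  Bonds broken (reactants):
    C-H: 4 × 423 = 1692
    O=O: 2 × 478 = 956
    Σ(broken) = 2648 kJ
  Bonds formed (products):
    C=O: 2 × 786 = 1572
    O-H: 4 × 481 = 1924
    Σ(formed) = 3496 kJ
  ΔH_2 = 2648 − 3496 = −848 kJ
ΔH_1 − ΔH_2 = +1050 kJ, so reaction 2 has the more negative ΔH; |ΔH_1 − ΔH_2| = 1050 kJ.

Reaction 2, by 1050 kJ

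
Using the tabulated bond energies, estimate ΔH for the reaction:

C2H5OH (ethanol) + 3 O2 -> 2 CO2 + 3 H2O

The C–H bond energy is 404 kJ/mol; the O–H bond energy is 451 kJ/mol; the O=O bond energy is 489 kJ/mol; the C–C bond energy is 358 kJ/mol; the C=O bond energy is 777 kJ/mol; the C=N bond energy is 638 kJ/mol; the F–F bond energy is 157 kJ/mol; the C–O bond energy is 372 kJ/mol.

Bonds broken (reactants):
  C–C: 1 × 358 = 358
  C–H: 5 × 404 = 2020
  C–O: 1 × 372 = 372
  O–H: 1 × 451 = 451
  O=O: 3 × 489 = 1467
  Σ(broken) = 4668 kJ
Bonds formed (products):
  C=O: 4 × 777 = 3108
  O–H: 6 × 451 = 2706
  Σ(formed) = 5814 kJ
ΔH = Σ(broken) − Σ(formed) = 4668 − 5814 = −1146 kJ

ΔH ≈ −1146 kJ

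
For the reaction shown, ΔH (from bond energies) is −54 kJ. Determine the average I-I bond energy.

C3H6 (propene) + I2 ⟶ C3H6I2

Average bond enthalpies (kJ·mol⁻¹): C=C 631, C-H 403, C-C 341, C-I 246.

Let D be the I-I bond energy.
Σ(broken) = 1×341 + 6×403 + 1×631 + 1×D = 3390 + D
Σ(formed) = 2×341 + 6×403 + 2×246 = 3592
ΔH = Σ(broken) − Σ(formed) = (3390 + D) − (3592) = −202 + D
Setting this equal to −54 kJ gives D = 148 kJ/mol.

D(I-I) ≈ 148 kJ/mol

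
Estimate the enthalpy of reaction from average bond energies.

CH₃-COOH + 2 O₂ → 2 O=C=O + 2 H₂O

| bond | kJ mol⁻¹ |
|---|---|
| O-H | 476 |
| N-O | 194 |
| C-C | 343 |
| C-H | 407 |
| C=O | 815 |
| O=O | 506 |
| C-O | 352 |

ΔH ≈ −945 kJ

Bonds broken (reactants):
  C-C: 1 × 343 = 343
  C-H: 3 × 407 = 1221
  C-O: 1 × 352 = 352
  C=O: 1 × 815 = 815
  O-H: 1 × 476 = 476
  O=O: 2 × 506 = 1012
  Σ(broken) = 4219 kJ
Bonds formed (products):
  C=O: 4 × 815 = 3260
  O-H: 4 × 476 = 1904
  Σ(formed) = 5164 kJ
ΔH = Σ(broken) − Σ(formed) = 4219 − 5164 = −945 kJ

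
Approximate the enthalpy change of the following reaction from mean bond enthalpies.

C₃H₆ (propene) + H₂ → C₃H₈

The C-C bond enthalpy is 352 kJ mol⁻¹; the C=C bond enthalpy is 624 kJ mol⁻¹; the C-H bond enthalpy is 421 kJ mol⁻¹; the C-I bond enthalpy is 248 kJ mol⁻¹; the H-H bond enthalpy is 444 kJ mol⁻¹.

Bonds broken (reactants):
  C-C: 1 × 352 = 352
  C-H: 6 × 421 = 2526
  C=C: 1 × 624 = 624
  H-H: 1 × 444 = 444
  Σ(broken) = 3946 kJ
Bonds formed (products):
  C-C: 2 × 352 = 704
  C-H: 8 × 421 = 3368
  Σ(formed) = 4072 kJ
ΔH = Σ(broken) − Σ(formed) = 3946 − 4072 = −126 kJ

ΔH ≈ −126 kJ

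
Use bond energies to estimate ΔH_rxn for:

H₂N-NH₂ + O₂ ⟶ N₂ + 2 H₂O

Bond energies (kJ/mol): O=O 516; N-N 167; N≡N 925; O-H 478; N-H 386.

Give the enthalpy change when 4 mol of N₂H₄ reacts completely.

ΔH = −2440 kJ

Bonds broken (reactants):
  N-H: 4 × 386 = 1544
  N-N: 1 × 167 = 167
  O=O: 1 × 516 = 516
  Σ(broken) = 2227 kJ
Bonds formed (products):
  N≡N: 1 × 925 = 925
  O-H: 4 × 478 = 1912
  Σ(formed) = 2837 kJ
ΔH = Σ(broken) − Σ(formed) = 2227 − 2837 = −610 kJ
For 4× the reaction as written: 4 × (−610) = −2440 kJ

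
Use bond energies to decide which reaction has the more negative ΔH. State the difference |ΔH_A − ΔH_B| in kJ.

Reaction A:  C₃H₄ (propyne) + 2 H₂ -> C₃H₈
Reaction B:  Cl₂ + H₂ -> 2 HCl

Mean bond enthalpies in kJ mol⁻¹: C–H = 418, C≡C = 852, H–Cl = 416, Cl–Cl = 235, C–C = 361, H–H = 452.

Reaction A:
  Bonds broken (reactants):
    C≡C: 1 × 852 = 852
    C–C: 1 × 361 = 361
    C–H: 4 × 418 = 1672
    H–H: 2 × 452 = 904
    Σ(broken) = 3789 kJ
  Bonds formed (products):
    C–C: 2 × 361 = 722
    C–H: 8 × 418 = 3344
    Σ(formed) = 4066 kJ
  ΔH_A = 3789 − 4066 = −277 kJ
Reaction B:
  Bonds broken (reactants):
    Cl–Cl: 1 × 235 = 235
    H–H: 1 × 452 = 452
    Σ(broken) = 687 kJ
  Bonds formed (products):
    H–Cl: 2 × 416 = 832
    Σ(formed) = 832 kJ
  ΔH_B = 687 − 832 = −145 kJ
ΔH_A − ΔH_B = −132 kJ, so reaction A has the more negative ΔH; |ΔH_A − ΔH_B| = 132 kJ.

Reaction A, by 132 kJ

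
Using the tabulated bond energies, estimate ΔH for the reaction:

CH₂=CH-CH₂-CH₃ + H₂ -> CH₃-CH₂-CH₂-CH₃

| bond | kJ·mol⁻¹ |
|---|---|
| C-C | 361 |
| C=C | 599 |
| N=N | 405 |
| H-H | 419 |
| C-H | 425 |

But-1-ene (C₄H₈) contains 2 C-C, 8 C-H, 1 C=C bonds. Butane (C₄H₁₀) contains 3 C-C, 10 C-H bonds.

ΔH ≈ −193 kJ

Bonds broken (reactants):
  C-C: 2 × 361 = 722
  C-H: 8 × 425 = 3400
  C=C: 1 × 599 = 599
  H-H: 1 × 419 = 419
  Σ(broken) = 5140 kJ
Bonds formed (products):
  C-C: 3 × 361 = 1083
  C-H: 10 × 425 = 4250
  Σ(formed) = 5333 kJ
ΔH = Σ(broken) − Σ(formed) = 5140 − 5333 = −193 kJ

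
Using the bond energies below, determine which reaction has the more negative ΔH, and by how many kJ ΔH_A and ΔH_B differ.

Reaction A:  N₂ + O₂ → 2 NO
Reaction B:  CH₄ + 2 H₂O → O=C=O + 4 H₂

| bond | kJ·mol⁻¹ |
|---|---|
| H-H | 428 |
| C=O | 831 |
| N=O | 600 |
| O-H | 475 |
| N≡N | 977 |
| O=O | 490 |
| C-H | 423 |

Reaction A:
  Bonds broken (reactants):
    N≡N: 1 × 977 = 977
    O=O: 1 × 490 = 490
    Σ(broken) = 1467 kJ
  Bonds formed (products):
    N=O: 2 × 600 = 1200
    Σ(formed) = 1200 kJ
  ΔH_A = 1467 − 1200 = +267 kJ
Reaction B:
  Bonds broken (reactants):
    C-H: 4 × 423 = 1692
    O-H: 4 × 475 = 1900
    Σ(broken) = 3592 kJ
  Bonds formed (products):
    C=O: 2 × 831 = 1662
    H-H: 4 × 428 = 1712
    Σ(formed) = 3374 kJ
  ΔH_B = 3592 − 3374 = +218 kJ
ΔH_A − ΔH_B = +49 kJ, so reaction B has the more negative ΔH; |ΔH_A − ΔH_B| = 49 kJ.

Reaction B, by 49 kJ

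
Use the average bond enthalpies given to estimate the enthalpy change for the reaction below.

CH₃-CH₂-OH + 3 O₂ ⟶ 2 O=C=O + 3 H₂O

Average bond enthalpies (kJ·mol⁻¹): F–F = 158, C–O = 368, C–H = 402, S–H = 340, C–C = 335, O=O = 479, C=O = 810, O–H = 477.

ΔH ≈ −1475 kJ

Bonds broken (reactants):
  C–C: 1 × 335 = 335
  C–H: 5 × 402 = 2010
  C–O: 1 × 368 = 368
  O–H: 1 × 477 = 477
  O=O: 3 × 479 = 1437
  Σ(broken) = 4627 kJ
Bonds formed (products):
  C=O: 4 × 810 = 3240
  O–H: 6 × 477 = 2862
  Σ(formed) = 6102 kJ
ΔH = Σ(broken) − Σ(formed) = 4627 − 6102 = −1475 kJ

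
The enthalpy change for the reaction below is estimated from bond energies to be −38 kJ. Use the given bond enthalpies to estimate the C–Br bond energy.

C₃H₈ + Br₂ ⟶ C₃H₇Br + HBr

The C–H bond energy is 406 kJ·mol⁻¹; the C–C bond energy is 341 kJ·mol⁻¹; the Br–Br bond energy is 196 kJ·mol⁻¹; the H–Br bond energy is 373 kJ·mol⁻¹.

D(C–Br) ≈ 267 kJ/mol

Let D be the C–Br bond energy.
Σ(broken) = 1×196 + 2×341 + 8×406 = 4126
Σ(formed) = 1×D + 2×341 + 7×406 + 1×373 = 3897 + D
ΔH = Σ(broken) − Σ(formed) = (4126) − (3897 + D) = +229 − D
Setting this equal to −38 kJ gives D = 267 kJ/mol.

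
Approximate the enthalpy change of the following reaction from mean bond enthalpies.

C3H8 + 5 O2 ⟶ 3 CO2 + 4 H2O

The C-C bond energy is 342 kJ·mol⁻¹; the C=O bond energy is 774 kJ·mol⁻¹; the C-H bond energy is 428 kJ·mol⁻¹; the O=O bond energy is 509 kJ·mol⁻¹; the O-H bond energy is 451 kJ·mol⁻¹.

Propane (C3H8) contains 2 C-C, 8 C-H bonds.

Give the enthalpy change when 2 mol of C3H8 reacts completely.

ΔH = −3198 kJ

Bonds broken (reactants):
  C-C: 2 × 342 = 684
  C-H: 8 × 428 = 3424
  O=O: 5 × 509 = 2545
  Σ(broken) = 6653 kJ
Bonds formed (products):
  C=O: 6 × 774 = 4644
  O-H: 8 × 451 = 3608
  Σ(formed) = 8252 kJ
ΔH = Σ(broken) − Σ(formed) = 6653 − 8252 = −1599 kJ
For 2× the reaction as written: 2 × (−1599) = −3198 kJ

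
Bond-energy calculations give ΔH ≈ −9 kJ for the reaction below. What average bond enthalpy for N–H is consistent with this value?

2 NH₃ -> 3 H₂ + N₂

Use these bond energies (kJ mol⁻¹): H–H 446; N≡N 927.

Let D be the N–H bond energy.
Σ(broken) = 6×D = 6D
Σ(formed) = 3×446 + 1×927 = 2265
ΔH = Σ(broken) − Σ(formed) = (6D) − (2265) = −2265 + 6D
Setting this equal to −9 kJ gives 6D = 2256, so D = 376 kJ/mol.

D(N–H) ≈ 376 kJ/mol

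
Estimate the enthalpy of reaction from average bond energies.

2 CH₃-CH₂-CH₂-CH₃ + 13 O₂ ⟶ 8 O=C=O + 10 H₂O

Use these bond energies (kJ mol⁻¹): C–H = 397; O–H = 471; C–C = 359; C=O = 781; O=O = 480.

ΔH ≈ −5582 kJ

Bonds broken (reactants):
  C–C: 6 × 359 = 2154
  C–H: 20 × 397 = 7940
  O=O: 13 × 480 = 6240
  Σ(broken) = 16334 kJ
Bonds formed (products):
  C=O: 16 × 781 = 12496
  O–H: 20 × 471 = 9420
  Σ(formed) = 21916 kJ
ΔH = Σ(broken) − Σ(formed) = 16334 − 21916 = −5582 kJ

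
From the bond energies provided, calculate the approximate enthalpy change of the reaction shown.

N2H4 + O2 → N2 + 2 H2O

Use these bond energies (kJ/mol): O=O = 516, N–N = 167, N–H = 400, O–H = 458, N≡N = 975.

ΔH ≈ −524 kJ

Bonds broken (reactants):
  N–H: 4 × 400 = 1600
  N–N: 1 × 167 = 167
  O=O: 1 × 516 = 516
  Σ(broken) = 2283 kJ
Bonds formed (products):
  N≡N: 1 × 975 = 975
  O–H: 4 × 458 = 1832
  Σ(formed) = 2807 kJ
ΔH = Σ(broken) − Σ(formed) = 2283 − 2807 = −524 kJ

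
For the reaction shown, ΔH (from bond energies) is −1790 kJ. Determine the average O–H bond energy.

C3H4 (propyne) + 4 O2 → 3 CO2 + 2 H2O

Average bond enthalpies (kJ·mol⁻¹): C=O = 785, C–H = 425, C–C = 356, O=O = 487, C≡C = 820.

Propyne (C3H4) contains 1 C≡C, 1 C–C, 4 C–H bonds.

Let D be the O–H bond energy.
Σ(broken) = 1×820 + 1×356 + 4×425 + 4×487 = 4824
Σ(formed) = 6×785 + 4×D = 4710 + 4D
ΔH = Σ(broken) − Σ(formed) = (4824) − (4710 + 4D) = +114 − 4D
Setting this equal to −1790 kJ gives 4D = 1904, so D = 476 kJ/mol.

D(O–H) ≈ 476 kJ/mol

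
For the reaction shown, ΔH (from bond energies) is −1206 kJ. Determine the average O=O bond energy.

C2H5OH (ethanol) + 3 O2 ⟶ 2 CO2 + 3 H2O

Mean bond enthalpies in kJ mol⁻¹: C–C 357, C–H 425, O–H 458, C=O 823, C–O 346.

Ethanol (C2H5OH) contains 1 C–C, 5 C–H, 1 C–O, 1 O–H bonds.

Let D be the O=O bond energy.
Σ(broken) = 1×357 + 5×425 + 1×346 + 1×458 + 3×D = 3286 + 3D
Σ(formed) = 4×823 + 6×458 = 6040
ΔH = Σ(broken) − Σ(formed) = (3286 + 3D) − (6040) = −2754 + 3D
Setting this equal to −1206 kJ gives 3D = 1548, so D = 516 kJ/mol.

D(O=O) ≈ 516 kJ/mol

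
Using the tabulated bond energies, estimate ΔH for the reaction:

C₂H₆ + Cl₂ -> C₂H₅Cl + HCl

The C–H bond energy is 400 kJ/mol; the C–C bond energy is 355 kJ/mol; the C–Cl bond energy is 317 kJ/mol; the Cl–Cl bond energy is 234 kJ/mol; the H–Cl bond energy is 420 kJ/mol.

ΔH ≈ −103 kJ

Bonds broken (reactants):
  C–C: 1 × 355 = 355
  C–H: 6 × 400 = 2400
  Cl–Cl: 1 × 234 = 234
  Σ(broken) = 2989 kJ
Bonds formed (products):
  C–C: 1 × 355 = 355
  C–Cl: 1 × 317 = 317
  C–H: 5 × 400 = 2000
  H–Cl: 1 × 420 = 420
  Σ(formed) = 3092 kJ
ΔH = Σ(broken) − Σ(formed) = 2989 − 3092 = −103 kJ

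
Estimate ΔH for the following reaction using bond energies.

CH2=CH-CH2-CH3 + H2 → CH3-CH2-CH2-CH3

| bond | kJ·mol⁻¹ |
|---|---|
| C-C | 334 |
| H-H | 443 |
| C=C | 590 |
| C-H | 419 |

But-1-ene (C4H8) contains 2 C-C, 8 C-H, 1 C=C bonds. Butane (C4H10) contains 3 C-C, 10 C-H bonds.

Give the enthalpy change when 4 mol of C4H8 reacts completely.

Bonds broken (reactants):
  C-C: 2 × 334 = 668
  C-H: 8 × 419 = 3352
  C=C: 1 × 590 = 590
  H-H: 1 × 443 = 443
  Σ(broken) = 5053 kJ
Bonds formed (products):
  C-C: 3 × 334 = 1002
  C-H: 10 × 419 = 4190
  Σ(formed) = 5192 kJ
ΔH = Σ(broken) − Σ(formed) = 5053 − 5192 = −139 kJ
For 4× the reaction as written: 4 × (−139) = −556 kJ

ΔH = −556 kJ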